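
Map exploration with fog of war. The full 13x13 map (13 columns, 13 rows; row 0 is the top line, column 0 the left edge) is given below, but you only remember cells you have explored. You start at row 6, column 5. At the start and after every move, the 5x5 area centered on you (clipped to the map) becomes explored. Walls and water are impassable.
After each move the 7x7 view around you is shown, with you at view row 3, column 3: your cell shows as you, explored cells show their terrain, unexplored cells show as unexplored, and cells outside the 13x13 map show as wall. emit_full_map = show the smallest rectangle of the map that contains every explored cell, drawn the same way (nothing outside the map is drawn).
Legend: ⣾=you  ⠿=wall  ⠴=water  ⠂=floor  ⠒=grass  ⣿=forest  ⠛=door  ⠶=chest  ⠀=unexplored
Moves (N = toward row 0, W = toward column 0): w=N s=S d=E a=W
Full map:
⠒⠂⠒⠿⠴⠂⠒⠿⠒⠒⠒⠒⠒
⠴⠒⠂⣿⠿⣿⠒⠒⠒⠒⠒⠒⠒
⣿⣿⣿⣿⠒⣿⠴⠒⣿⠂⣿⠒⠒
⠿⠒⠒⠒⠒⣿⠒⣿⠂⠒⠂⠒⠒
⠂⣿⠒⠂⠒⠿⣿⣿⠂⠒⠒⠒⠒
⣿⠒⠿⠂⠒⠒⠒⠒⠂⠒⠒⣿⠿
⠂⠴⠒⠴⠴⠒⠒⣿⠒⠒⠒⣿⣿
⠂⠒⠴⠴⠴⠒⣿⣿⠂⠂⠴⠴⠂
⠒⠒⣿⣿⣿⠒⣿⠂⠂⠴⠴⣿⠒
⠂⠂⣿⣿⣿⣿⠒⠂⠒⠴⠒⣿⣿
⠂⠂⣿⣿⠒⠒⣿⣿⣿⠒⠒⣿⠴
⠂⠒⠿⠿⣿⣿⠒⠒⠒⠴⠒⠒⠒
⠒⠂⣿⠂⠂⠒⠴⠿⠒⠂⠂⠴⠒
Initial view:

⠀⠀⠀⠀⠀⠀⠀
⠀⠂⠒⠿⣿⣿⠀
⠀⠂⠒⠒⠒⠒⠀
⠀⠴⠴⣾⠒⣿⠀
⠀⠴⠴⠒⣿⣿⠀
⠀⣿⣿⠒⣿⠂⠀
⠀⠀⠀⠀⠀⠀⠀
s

⠀⠂⠒⠿⣿⣿⠀
⠀⠂⠒⠒⠒⠒⠀
⠀⠴⠴⠒⠒⣿⠀
⠀⠴⠴⣾⣿⣿⠀
⠀⣿⣿⠒⣿⠂⠀
⠀⣿⣿⣿⠒⠂⠀
⠀⠀⠀⠀⠀⠀⠀

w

⠀⠀⠀⠀⠀⠀⠀
⠀⠂⠒⠿⣿⣿⠀
⠀⠂⠒⠒⠒⠒⠀
⠀⠴⠴⣾⠒⣿⠀
⠀⠴⠴⠒⣿⣿⠀
⠀⣿⣿⠒⣿⠂⠀
⠀⣿⣿⣿⠒⠂⠀

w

⠀⠀⠀⠀⠀⠀⠀
⠀⠒⠒⣿⠒⣿⠀
⠀⠂⠒⠿⣿⣿⠀
⠀⠂⠒⣾⠒⠒⠀
⠀⠴⠴⠒⠒⣿⠀
⠀⠴⠴⠒⣿⣿⠀
⠀⣿⣿⠒⣿⠂⠀

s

⠀⠒⠒⣿⠒⣿⠀
⠀⠂⠒⠿⣿⣿⠀
⠀⠂⠒⠒⠒⠒⠀
⠀⠴⠴⣾⠒⣿⠀
⠀⠴⠴⠒⣿⣿⠀
⠀⣿⣿⠒⣿⠂⠀
⠀⣿⣿⣿⠒⠂⠀

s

⠀⠂⠒⠿⣿⣿⠀
⠀⠂⠒⠒⠒⠒⠀
⠀⠴⠴⠒⠒⣿⠀
⠀⠴⠴⣾⣿⣿⠀
⠀⣿⣿⠒⣿⠂⠀
⠀⣿⣿⣿⠒⠂⠀
⠀⠀⠀⠀⠀⠀⠀

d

⠂⠒⠿⣿⣿⠀⠀
⠂⠒⠒⠒⠒⠂⠀
⠴⠴⠒⠒⣿⠒⠀
⠴⠴⠒⣾⣿⠂⠀
⣿⣿⠒⣿⠂⠂⠀
⣿⣿⣿⠒⠂⠒⠀
⠀⠀⠀⠀⠀⠀⠀

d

⠒⠿⣿⣿⠀⠀⠀
⠒⠒⠒⠒⠂⠒⠀
⠴⠒⠒⣿⠒⠒⠀
⠴⠒⣿⣾⠂⠂⠀
⣿⠒⣿⠂⠂⠴⠀
⣿⣿⠒⠂⠒⠴⠀
⠀⠀⠀⠀⠀⠀⠀

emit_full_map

⠒⠒⣿⠒⣿⠀⠀
⠂⠒⠿⣿⣿⠀⠀
⠂⠒⠒⠒⠒⠂⠒
⠴⠴⠒⠒⣿⠒⠒
⠴⠴⠒⣿⣾⠂⠂
⣿⣿⠒⣿⠂⠂⠴
⣿⣿⣿⠒⠂⠒⠴

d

⠿⣿⣿⠀⠀⠀⠀
⠒⠒⠒⠂⠒⠒⠀
⠒⠒⣿⠒⠒⠒⠀
⠒⣿⣿⣾⠂⠴⠀
⠒⣿⠂⠂⠴⠴⠀
⣿⠒⠂⠒⠴⠒⠀
⠀⠀⠀⠀⠀⠀⠀

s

⠒⠒⠒⠂⠒⠒⠀
⠒⠒⣿⠒⠒⠒⠀
⠒⣿⣿⠂⠂⠴⠀
⠒⣿⠂⣾⠴⠴⠀
⣿⠒⠂⠒⠴⠒⠀
⠀⣿⣿⣿⠒⠒⠀
⠀⠀⠀⠀⠀⠀⠀

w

⠿⣿⣿⠀⠀⠀⠀
⠒⠒⠒⠂⠒⠒⠀
⠒⠒⣿⠒⠒⠒⠀
⠒⣿⣿⣾⠂⠴⠀
⠒⣿⠂⠂⠴⠴⠀
⣿⠒⠂⠒⠴⠒⠀
⠀⣿⣿⣿⠒⠒⠀

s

⠒⠒⠒⠂⠒⠒⠀
⠒⠒⣿⠒⠒⠒⠀
⠒⣿⣿⠂⠂⠴⠀
⠒⣿⠂⣾⠴⠴⠀
⣿⠒⠂⠒⠴⠒⠀
⠀⣿⣿⣿⠒⠒⠀
⠀⠀⠀⠀⠀⠀⠀

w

⠿⣿⣿⠀⠀⠀⠀
⠒⠒⠒⠂⠒⠒⠀
⠒⠒⣿⠒⠒⠒⠀
⠒⣿⣿⣾⠂⠴⠀
⠒⣿⠂⠂⠴⠴⠀
⣿⠒⠂⠒⠴⠒⠀
⠀⣿⣿⣿⠒⠒⠀

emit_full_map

⠒⠒⣿⠒⣿⠀⠀⠀
⠂⠒⠿⣿⣿⠀⠀⠀
⠂⠒⠒⠒⠒⠂⠒⠒
⠴⠴⠒⠒⣿⠒⠒⠒
⠴⠴⠒⣿⣿⣾⠂⠴
⣿⣿⠒⣿⠂⠂⠴⠴
⣿⣿⣿⠒⠂⠒⠴⠒
⠀⠀⠀⣿⣿⣿⠒⠒

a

⠒⠿⣿⣿⠀⠀⠀
⠒⠒⠒⠒⠂⠒⠒
⠴⠒⠒⣿⠒⠒⠒
⠴⠒⣿⣾⠂⠂⠴
⣿⠒⣿⠂⠂⠴⠴
⣿⣿⠒⠂⠒⠴⠒
⠀⠀⣿⣿⣿⠒⠒

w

⠒⣿⠒⣿⠀⠀⠀
⠒⠿⣿⣿⠂⠒⠀
⠒⠒⠒⠒⠂⠒⠒
⠴⠒⠒⣾⠒⠒⠒
⠴⠒⣿⣿⠂⠂⠴
⣿⠒⣿⠂⠂⠴⠴
⣿⣿⠒⠂⠒⠴⠒

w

⠀⠀⠀⠀⠀⠀⠀
⠒⣿⠒⣿⠂⠒⠀
⠒⠿⣿⣿⠂⠒⠀
⠒⠒⠒⣾⠂⠒⠒
⠴⠒⠒⣿⠒⠒⠒
⠴⠒⣿⣿⠂⠂⠴
⣿⠒⣿⠂⠂⠴⠴

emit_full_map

⠒⠒⣿⠒⣿⠂⠒⠀
⠂⠒⠿⣿⣿⠂⠒⠀
⠂⠒⠒⠒⣾⠂⠒⠒
⠴⠴⠒⠒⣿⠒⠒⠒
⠴⠴⠒⣿⣿⠂⠂⠴
⣿⣿⠒⣿⠂⠂⠴⠴
⣿⣿⣿⠒⠂⠒⠴⠒
⠀⠀⠀⣿⣿⣿⠒⠒


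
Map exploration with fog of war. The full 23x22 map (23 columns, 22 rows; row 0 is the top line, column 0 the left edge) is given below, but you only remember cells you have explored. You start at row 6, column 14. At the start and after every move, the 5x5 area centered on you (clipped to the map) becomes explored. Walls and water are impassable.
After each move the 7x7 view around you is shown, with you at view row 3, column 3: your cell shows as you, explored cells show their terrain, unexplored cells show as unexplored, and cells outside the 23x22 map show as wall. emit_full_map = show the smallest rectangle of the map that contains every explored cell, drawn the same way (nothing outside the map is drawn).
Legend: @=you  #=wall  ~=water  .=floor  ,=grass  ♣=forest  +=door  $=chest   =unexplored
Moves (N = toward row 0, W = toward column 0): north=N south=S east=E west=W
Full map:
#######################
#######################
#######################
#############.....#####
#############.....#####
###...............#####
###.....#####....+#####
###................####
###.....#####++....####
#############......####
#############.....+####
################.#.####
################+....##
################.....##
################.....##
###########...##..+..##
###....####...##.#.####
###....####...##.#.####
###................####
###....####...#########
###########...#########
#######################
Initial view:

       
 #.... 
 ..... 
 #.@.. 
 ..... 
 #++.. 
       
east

       
#..... 
...... 
#..@.+ 
...... 
#++... 
       

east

       
.....# 
.....# 
...@+# 
...... 
++.... 
       

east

       
....## 
....## 
...@## 
.....# 
+....# 
       

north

       
 ...## 
....## 
...@## 
...+## 
.....# 
+....# 

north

       
 ##### 
 ...## 
...@## 
....## 
...+## 
.....# 

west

       
 ######
 ....##
...@.##
.....##
....+##
......#

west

       
 ######
 .....#
#..@..#
......#
#....+#
.......

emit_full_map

 #######
 .....##
#..@..##
......##
#....+##
.......#
#++....#

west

       
 ######
 #.....
 #.@...
 ......
 #....+
 ......

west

       
 ######
 ##....
 ##@...
 ......
 ##....
  .....

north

       
 ##### 
 ######
 ##@...
 ##....
 ......
 ##....

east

       
###### 
#######
##.@...
##.....
.......
##....+

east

       
###### 
#######
#..@..#
#.....#
......#
#....+#

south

###### 
#######
#.....#
#..@..#
......#
#....+#
.......

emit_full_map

#######  
#########
##.....##
##..@..##
.......##
##....+##
 .......#
 #++....#

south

#######
#.....#
#.....#
...@..#
#....+#
.......
#++....

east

#######
.....##
.....##
...@.##
....+##
......#
++....#

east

###### 
....## 
....## 
...@## 
...+## 
.....# 
+....# 

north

####   
###### 
....## 
...@## 
....## 
...+## 
.....# 

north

       
###### 
###### 
...@## 
....## 
....## 
...+## 

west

       
#######
#######
...@.##
.....##
.....##
....+##

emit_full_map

#########
#########
##...@.##
##.....##
.......##
##....+##
 .......#
 #++....#

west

       
#######
#######
#..@..#
#.....#
......#
#....+#

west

       
#######
#######
##.@...
##.....
.......
##....+

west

       
 ######
 ######
 ##@...
 ##....
 ......
 ##....

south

 ######
 ######
 ##....
 ##@...
 ......
 ##....
  .....

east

#######
#######
##.....
##.@...
.......
##....+
 ......

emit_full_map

#########
#########
##.....##
##.@...##
.......##
##....+##
 .......#
 #++....#

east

#######
#######
#.....#
#..@..#
......#
#....+#
.......

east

#######
#######
.....##
...@.##
.....##
....+##
......#

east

###### 
###### 
....## 
...@## 
....## 
...+## 
.....# 

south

###### 
....## 
....## 
...@## 
...+## 
.....# 
+....# 

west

#######
.....##
.....##
...@.##
....+##
......#
++....#

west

#######
#.....#
#.....#
...@..#
#....+#
.......
#++....

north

#######
#######
#.....#
#..@..#
......#
#....+#
.......


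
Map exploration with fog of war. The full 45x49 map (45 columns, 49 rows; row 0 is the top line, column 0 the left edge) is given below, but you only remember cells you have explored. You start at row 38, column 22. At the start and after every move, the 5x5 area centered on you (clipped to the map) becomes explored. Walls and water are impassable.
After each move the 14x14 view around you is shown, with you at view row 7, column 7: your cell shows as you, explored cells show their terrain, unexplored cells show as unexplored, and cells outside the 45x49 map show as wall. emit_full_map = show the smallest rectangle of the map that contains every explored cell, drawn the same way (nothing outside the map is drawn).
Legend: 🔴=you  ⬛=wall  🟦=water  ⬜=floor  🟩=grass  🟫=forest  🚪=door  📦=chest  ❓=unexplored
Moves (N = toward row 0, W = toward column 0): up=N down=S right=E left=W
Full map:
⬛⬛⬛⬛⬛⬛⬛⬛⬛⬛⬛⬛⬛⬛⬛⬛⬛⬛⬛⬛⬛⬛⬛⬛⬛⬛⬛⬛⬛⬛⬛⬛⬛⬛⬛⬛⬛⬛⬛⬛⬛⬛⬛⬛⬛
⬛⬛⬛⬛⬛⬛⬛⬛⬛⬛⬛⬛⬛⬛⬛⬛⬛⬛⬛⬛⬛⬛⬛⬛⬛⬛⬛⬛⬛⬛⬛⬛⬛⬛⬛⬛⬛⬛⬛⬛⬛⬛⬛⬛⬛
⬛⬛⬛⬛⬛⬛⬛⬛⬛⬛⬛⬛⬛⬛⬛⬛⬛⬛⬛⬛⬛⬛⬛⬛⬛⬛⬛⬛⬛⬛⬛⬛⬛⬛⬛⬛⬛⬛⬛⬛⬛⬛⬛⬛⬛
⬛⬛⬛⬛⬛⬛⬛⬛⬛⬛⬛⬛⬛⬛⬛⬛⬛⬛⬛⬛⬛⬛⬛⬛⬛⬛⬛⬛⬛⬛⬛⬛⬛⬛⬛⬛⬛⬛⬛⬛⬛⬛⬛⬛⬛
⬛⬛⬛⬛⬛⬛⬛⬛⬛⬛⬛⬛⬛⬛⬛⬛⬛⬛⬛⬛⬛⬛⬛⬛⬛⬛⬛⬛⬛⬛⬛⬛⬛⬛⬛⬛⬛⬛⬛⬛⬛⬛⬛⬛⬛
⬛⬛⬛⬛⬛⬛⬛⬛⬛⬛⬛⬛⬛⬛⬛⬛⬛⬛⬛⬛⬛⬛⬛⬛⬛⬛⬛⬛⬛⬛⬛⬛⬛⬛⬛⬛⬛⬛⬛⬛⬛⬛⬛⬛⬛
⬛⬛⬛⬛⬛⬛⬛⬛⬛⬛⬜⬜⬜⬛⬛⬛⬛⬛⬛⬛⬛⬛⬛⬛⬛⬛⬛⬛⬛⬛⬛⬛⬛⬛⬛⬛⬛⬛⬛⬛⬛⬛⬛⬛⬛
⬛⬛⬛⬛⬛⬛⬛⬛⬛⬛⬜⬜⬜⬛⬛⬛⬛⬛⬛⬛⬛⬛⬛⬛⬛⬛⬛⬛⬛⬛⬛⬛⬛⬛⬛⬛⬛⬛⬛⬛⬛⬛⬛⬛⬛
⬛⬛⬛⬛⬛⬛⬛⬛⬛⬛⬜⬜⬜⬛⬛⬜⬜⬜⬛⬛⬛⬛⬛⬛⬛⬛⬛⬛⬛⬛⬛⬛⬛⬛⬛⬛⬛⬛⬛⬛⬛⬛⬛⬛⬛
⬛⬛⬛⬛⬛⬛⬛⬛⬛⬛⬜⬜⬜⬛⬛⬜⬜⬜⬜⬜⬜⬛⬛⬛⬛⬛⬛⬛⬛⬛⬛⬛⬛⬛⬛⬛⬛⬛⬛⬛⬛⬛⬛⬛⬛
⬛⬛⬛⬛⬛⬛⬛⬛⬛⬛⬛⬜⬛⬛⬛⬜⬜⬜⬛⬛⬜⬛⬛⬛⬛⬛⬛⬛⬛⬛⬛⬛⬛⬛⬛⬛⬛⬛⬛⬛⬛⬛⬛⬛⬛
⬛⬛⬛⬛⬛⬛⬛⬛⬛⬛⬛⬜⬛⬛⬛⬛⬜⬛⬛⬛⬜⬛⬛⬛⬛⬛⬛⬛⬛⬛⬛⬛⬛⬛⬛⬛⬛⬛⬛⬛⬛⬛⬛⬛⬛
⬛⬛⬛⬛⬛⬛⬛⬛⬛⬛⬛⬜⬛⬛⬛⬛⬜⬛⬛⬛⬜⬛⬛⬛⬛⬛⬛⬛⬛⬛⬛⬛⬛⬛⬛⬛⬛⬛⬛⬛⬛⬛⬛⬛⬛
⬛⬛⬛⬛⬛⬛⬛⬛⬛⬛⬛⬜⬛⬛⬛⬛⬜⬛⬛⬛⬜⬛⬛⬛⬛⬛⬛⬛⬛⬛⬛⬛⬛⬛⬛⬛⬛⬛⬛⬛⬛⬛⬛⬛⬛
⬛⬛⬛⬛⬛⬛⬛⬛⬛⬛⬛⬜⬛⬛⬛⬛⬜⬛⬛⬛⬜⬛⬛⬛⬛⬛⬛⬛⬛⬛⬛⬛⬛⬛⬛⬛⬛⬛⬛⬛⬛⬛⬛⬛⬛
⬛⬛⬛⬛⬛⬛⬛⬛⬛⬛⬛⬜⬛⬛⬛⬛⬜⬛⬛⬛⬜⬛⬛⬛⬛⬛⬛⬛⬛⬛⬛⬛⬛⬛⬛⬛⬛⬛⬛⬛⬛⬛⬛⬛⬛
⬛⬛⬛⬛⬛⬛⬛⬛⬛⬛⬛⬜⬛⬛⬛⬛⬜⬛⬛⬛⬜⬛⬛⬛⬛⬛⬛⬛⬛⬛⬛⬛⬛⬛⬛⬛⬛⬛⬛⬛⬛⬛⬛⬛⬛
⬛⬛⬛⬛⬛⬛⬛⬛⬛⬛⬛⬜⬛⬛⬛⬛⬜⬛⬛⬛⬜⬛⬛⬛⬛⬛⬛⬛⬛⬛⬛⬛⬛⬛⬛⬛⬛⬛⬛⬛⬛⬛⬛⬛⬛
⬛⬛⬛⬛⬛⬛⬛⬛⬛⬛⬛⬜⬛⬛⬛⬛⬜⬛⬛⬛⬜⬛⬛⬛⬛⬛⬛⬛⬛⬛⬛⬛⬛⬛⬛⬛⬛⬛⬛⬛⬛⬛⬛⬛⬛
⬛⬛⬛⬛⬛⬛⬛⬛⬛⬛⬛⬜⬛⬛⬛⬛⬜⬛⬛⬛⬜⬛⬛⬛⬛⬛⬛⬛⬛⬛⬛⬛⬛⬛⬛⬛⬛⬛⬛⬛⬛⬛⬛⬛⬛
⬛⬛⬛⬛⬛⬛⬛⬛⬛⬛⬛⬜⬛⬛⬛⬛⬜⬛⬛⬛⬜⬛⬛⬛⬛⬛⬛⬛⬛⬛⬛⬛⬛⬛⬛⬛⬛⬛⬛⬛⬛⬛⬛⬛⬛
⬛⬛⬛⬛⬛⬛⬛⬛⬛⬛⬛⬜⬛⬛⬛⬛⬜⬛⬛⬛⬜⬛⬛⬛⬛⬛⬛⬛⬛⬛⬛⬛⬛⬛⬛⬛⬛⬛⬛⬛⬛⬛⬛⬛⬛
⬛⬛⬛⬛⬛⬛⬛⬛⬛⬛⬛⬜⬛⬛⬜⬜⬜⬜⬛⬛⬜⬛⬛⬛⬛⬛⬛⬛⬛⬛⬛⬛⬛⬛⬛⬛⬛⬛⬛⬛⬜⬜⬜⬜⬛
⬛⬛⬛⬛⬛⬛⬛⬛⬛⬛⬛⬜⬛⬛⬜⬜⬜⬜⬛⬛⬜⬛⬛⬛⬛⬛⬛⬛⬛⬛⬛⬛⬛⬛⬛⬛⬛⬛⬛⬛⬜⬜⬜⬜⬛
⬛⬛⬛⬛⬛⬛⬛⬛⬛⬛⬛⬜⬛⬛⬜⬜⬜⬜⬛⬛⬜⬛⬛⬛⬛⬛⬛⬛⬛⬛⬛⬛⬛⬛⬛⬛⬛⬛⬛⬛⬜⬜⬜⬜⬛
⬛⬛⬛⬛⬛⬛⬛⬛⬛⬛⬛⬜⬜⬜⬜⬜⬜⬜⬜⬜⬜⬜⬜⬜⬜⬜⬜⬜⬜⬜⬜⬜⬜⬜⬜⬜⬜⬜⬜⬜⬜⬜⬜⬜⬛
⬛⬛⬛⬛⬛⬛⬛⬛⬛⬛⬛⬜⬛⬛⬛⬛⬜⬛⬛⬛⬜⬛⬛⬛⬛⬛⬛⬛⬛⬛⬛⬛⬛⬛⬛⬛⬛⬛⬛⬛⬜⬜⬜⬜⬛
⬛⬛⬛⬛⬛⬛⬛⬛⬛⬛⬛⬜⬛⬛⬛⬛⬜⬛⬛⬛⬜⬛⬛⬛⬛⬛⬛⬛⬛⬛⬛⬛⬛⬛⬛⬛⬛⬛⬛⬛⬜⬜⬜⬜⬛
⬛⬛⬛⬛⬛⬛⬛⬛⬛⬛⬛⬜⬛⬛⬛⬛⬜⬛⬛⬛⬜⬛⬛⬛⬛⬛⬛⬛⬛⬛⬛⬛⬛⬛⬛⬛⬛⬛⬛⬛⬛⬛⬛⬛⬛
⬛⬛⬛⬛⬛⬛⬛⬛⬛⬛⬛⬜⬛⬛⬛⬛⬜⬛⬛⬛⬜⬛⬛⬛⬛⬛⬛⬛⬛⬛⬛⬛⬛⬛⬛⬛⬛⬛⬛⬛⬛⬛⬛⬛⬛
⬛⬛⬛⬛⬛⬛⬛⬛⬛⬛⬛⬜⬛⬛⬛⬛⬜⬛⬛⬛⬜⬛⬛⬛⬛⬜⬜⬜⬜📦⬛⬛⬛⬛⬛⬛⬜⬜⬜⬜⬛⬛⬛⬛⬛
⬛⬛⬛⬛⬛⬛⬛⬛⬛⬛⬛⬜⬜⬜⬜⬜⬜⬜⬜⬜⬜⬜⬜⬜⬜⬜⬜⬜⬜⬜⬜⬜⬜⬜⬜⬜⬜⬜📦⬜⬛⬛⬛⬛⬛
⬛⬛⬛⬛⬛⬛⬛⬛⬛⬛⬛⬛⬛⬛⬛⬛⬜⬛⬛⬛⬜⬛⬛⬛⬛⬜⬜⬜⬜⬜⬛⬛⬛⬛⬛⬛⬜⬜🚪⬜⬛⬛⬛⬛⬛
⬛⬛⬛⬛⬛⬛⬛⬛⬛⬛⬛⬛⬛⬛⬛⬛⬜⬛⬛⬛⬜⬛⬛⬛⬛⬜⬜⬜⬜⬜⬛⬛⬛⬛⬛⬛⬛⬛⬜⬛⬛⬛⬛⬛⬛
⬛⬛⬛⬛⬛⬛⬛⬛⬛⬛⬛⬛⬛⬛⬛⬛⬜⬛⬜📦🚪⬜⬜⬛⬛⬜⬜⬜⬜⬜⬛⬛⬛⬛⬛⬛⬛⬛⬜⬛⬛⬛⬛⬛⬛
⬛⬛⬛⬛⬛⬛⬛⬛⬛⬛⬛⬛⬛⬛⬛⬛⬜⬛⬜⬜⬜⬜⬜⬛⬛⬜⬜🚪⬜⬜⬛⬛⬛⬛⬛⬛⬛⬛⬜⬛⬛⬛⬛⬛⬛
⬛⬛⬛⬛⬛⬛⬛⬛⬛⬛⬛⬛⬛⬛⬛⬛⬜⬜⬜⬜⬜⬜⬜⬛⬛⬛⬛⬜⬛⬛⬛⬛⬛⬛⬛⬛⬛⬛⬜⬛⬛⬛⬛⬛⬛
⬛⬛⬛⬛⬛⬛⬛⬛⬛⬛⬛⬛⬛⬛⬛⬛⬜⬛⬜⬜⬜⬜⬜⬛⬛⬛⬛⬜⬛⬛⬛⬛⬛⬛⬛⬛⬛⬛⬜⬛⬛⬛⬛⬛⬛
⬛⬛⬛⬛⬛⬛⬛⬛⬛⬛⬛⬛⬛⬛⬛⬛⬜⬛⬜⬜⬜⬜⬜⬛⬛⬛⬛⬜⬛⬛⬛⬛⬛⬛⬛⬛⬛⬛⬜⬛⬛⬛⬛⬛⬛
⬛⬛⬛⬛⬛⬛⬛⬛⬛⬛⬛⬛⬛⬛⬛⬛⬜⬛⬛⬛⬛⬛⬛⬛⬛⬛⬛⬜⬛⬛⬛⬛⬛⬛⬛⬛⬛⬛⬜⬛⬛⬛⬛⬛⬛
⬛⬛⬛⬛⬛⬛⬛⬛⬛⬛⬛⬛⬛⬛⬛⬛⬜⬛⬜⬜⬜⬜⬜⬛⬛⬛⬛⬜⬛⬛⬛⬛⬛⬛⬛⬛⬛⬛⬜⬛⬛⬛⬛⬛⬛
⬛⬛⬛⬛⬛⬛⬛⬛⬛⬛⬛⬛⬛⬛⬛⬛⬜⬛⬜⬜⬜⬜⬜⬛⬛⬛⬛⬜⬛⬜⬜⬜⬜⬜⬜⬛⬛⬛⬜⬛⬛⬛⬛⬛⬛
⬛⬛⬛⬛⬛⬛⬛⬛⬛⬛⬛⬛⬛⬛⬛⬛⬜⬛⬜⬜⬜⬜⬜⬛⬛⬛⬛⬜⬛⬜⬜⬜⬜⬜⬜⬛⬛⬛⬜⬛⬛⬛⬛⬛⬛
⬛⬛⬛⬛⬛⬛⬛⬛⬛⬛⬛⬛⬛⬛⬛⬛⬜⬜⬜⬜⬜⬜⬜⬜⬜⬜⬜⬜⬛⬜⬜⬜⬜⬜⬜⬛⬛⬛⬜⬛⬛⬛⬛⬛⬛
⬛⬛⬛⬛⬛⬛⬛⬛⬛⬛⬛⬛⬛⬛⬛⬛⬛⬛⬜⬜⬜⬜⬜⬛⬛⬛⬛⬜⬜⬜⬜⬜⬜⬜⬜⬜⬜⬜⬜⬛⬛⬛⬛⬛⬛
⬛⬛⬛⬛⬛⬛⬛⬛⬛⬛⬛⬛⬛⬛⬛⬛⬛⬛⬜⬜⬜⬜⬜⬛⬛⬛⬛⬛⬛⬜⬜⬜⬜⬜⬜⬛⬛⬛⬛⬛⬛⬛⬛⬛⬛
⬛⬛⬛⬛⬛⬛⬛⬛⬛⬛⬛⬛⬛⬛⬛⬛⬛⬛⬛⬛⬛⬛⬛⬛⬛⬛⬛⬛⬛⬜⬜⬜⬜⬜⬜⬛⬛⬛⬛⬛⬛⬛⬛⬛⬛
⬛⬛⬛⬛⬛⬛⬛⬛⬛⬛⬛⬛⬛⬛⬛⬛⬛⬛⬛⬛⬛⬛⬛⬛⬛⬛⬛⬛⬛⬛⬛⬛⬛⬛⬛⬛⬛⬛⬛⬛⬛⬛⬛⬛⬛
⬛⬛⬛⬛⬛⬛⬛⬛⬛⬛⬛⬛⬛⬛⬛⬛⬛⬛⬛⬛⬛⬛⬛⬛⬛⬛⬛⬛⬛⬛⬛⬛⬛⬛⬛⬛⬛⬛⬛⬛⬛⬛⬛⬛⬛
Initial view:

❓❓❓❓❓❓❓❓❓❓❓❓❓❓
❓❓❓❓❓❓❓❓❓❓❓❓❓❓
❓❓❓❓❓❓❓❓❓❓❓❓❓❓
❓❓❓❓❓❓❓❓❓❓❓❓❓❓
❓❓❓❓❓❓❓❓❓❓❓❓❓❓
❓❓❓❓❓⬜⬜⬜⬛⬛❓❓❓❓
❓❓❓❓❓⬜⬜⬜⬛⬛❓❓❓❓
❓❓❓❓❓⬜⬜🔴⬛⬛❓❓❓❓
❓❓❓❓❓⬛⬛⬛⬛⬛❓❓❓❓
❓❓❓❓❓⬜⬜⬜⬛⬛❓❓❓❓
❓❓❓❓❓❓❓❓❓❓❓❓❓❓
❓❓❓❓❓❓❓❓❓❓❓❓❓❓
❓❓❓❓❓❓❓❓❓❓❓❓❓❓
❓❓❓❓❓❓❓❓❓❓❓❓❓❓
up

❓❓❓❓❓❓❓❓❓❓❓❓❓❓
❓❓❓❓❓❓❓❓❓❓❓❓❓❓
❓❓❓❓❓❓❓❓❓❓❓❓❓❓
❓❓❓❓❓❓❓❓❓❓❓❓❓❓
❓❓❓❓❓❓❓❓❓❓❓❓❓❓
❓❓❓❓❓⬜⬜⬜⬛⬛❓❓❓❓
❓❓❓❓❓⬜⬜⬜⬛⬛❓❓❓❓
❓❓❓❓❓⬜⬜🔴⬛⬛❓❓❓❓
❓❓❓❓❓⬜⬜⬜⬛⬛❓❓❓❓
❓❓❓❓❓⬛⬛⬛⬛⬛❓❓❓❓
❓❓❓❓❓⬜⬜⬜⬛⬛❓❓❓❓
❓❓❓❓❓❓❓❓❓❓❓❓❓❓
❓❓❓❓❓❓❓❓❓❓❓❓❓❓
❓❓❓❓❓❓❓❓❓❓❓❓❓❓

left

❓❓❓❓❓❓❓❓❓❓❓❓❓❓
❓❓❓❓❓❓❓❓❓❓❓❓❓❓
❓❓❓❓❓❓❓❓❓❓❓❓❓❓
❓❓❓❓❓❓❓❓❓❓❓❓❓❓
❓❓❓❓❓❓❓❓❓❓❓❓❓❓
❓❓❓❓❓⬜⬜⬜⬜⬛⬛❓❓❓
❓❓❓❓❓⬜⬜⬜⬜⬛⬛❓❓❓
❓❓❓❓❓⬜⬜🔴⬜⬛⬛❓❓❓
❓❓❓❓❓⬜⬜⬜⬜⬛⬛❓❓❓
❓❓❓❓❓⬛⬛⬛⬛⬛⬛❓❓❓
❓❓❓❓❓❓⬜⬜⬜⬛⬛❓❓❓
❓❓❓❓❓❓❓❓❓❓❓❓❓❓
❓❓❓❓❓❓❓❓❓❓❓❓❓❓
❓❓❓❓❓❓❓❓❓❓❓❓❓❓

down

❓❓❓❓❓❓❓❓❓❓❓❓❓❓
❓❓❓❓❓❓❓❓❓❓❓❓❓❓
❓❓❓❓❓❓❓❓❓❓❓❓❓❓
❓❓❓❓❓❓❓❓❓❓❓❓❓❓
❓❓❓❓❓⬜⬜⬜⬜⬛⬛❓❓❓
❓❓❓❓❓⬜⬜⬜⬜⬛⬛❓❓❓
❓❓❓❓❓⬜⬜⬜⬜⬛⬛❓❓❓
❓❓❓❓❓⬜⬜🔴⬜⬛⬛❓❓❓
❓❓❓❓❓⬛⬛⬛⬛⬛⬛❓❓❓
❓❓❓❓❓⬜⬜⬜⬜⬛⬛❓❓❓
❓❓❓❓❓❓❓❓❓❓❓❓❓❓
❓❓❓❓❓❓❓❓❓❓❓❓❓❓
❓❓❓❓❓❓❓❓❓❓❓❓❓❓
❓❓❓❓❓❓❓❓❓❓❓❓❓❓

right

❓❓❓❓❓❓❓❓❓❓❓❓❓❓
❓❓❓❓❓❓❓❓❓❓❓❓❓❓
❓❓❓❓❓❓❓❓❓❓❓❓❓❓
❓❓❓❓❓❓❓❓❓❓❓❓❓❓
❓❓❓❓⬜⬜⬜⬜⬛⬛❓❓❓❓
❓❓❓❓⬜⬜⬜⬜⬛⬛❓❓❓❓
❓❓❓❓⬜⬜⬜⬜⬛⬛❓❓❓❓
❓❓❓❓⬜⬜⬜🔴⬛⬛❓❓❓❓
❓❓❓❓⬛⬛⬛⬛⬛⬛❓❓❓❓
❓❓❓❓⬜⬜⬜⬜⬛⬛❓❓❓❓
❓❓❓❓❓❓❓❓❓❓❓❓❓❓
❓❓❓❓❓❓❓❓❓❓❓❓❓❓
❓❓❓❓❓❓❓❓❓❓❓❓❓❓
❓❓❓❓❓❓❓❓❓❓❓❓❓❓

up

❓❓❓❓❓❓❓❓❓❓❓❓❓❓
❓❓❓❓❓❓❓❓❓❓❓❓❓❓
❓❓❓❓❓❓❓❓❓❓❓❓❓❓
❓❓❓❓❓❓❓❓❓❓❓❓❓❓
❓❓❓❓❓❓❓❓❓❓❓❓❓❓
❓❓❓❓⬜⬜⬜⬜⬛⬛❓❓❓❓
❓❓❓❓⬜⬜⬜⬜⬛⬛❓❓❓❓
❓❓❓❓⬜⬜⬜🔴⬛⬛❓❓❓❓
❓❓❓❓⬜⬜⬜⬜⬛⬛❓❓❓❓
❓❓❓❓⬛⬛⬛⬛⬛⬛❓❓❓❓
❓❓❓❓⬜⬜⬜⬜⬛⬛❓❓❓❓
❓❓❓❓❓❓❓❓❓❓❓❓❓❓
❓❓❓❓❓❓❓❓❓❓❓❓❓❓
❓❓❓❓❓❓❓❓❓❓❓❓❓❓

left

❓❓❓❓❓❓❓❓❓❓❓❓❓❓
❓❓❓❓❓❓❓❓❓❓❓❓❓❓
❓❓❓❓❓❓❓❓❓❓❓❓❓❓
❓❓❓❓❓❓❓❓❓❓❓❓❓❓
❓❓❓❓❓❓❓❓❓❓❓❓❓❓
❓❓❓❓❓⬜⬜⬜⬜⬛⬛❓❓❓
❓❓❓❓❓⬜⬜⬜⬜⬛⬛❓❓❓
❓❓❓❓❓⬜⬜🔴⬜⬛⬛❓❓❓
❓❓❓❓❓⬜⬜⬜⬜⬛⬛❓❓❓
❓❓❓❓❓⬛⬛⬛⬛⬛⬛❓❓❓
❓❓❓❓❓⬜⬜⬜⬜⬛⬛❓❓❓
❓❓❓❓❓❓❓❓❓❓❓❓❓❓
❓❓❓❓❓❓❓❓❓❓❓❓❓❓
❓❓❓❓❓❓❓❓❓❓❓❓❓❓

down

❓❓❓❓❓❓❓❓❓❓❓❓❓❓
❓❓❓❓❓❓❓❓❓❓❓❓❓❓
❓❓❓❓❓❓❓❓❓❓❓❓❓❓
❓❓❓❓❓❓❓❓❓❓❓❓❓❓
❓❓❓❓❓⬜⬜⬜⬜⬛⬛❓❓❓
❓❓❓❓❓⬜⬜⬜⬜⬛⬛❓❓❓
❓❓❓❓❓⬜⬜⬜⬜⬛⬛❓❓❓
❓❓❓❓❓⬜⬜🔴⬜⬛⬛❓❓❓
❓❓❓❓❓⬛⬛⬛⬛⬛⬛❓❓❓
❓❓❓❓❓⬜⬜⬜⬜⬛⬛❓❓❓
❓❓❓❓❓❓❓❓❓❓❓❓❓❓
❓❓❓❓❓❓❓❓❓❓❓❓❓❓
❓❓❓❓❓❓❓❓❓❓❓❓❓❓
❓❓❓❓❓❓❓❓❓❓❓❓❓❓

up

❓❓❓❓❓❓❓❓❓❓❓❓❓❓
❓❓❓❓❓❓❓❓❓❓❓❓❓❓
❓❓❓❓❓❓❓❓❓❓❓❓❓❓
❓❓❓❓❓❓❓❓❓❓❓❓❓❓
❓❓❓❓❓❓❓❓❓❓❓❓❓❓
❓❓❓❓❓⬜⬜⬜⬜⬛⬛❓❓❓
❓❓❓❓❓⬜⬜⬜⬜⬛⬛❓❓❓
❓❓❓❓❓⬜⬜🔴⬜⬛⬛❓❓❓
❓❓❓❓❓⬜⬜⬜⬜⬛⬛❓❓❓
❓❓❓❓❓⬛⬛⬛⬛⬛⬛❓❓❓
❓❓❓❓❓⬜⬜⬜⬜⬛⬛❓❓❓
❓❓❓❓❓❓❓❓❓❓❓❓❓❓
❓❓❓❓❓❓❓❓❓❓❓❓❓❓
❓❓❓❓❓❓❓❓❓❓❓❓❓❓


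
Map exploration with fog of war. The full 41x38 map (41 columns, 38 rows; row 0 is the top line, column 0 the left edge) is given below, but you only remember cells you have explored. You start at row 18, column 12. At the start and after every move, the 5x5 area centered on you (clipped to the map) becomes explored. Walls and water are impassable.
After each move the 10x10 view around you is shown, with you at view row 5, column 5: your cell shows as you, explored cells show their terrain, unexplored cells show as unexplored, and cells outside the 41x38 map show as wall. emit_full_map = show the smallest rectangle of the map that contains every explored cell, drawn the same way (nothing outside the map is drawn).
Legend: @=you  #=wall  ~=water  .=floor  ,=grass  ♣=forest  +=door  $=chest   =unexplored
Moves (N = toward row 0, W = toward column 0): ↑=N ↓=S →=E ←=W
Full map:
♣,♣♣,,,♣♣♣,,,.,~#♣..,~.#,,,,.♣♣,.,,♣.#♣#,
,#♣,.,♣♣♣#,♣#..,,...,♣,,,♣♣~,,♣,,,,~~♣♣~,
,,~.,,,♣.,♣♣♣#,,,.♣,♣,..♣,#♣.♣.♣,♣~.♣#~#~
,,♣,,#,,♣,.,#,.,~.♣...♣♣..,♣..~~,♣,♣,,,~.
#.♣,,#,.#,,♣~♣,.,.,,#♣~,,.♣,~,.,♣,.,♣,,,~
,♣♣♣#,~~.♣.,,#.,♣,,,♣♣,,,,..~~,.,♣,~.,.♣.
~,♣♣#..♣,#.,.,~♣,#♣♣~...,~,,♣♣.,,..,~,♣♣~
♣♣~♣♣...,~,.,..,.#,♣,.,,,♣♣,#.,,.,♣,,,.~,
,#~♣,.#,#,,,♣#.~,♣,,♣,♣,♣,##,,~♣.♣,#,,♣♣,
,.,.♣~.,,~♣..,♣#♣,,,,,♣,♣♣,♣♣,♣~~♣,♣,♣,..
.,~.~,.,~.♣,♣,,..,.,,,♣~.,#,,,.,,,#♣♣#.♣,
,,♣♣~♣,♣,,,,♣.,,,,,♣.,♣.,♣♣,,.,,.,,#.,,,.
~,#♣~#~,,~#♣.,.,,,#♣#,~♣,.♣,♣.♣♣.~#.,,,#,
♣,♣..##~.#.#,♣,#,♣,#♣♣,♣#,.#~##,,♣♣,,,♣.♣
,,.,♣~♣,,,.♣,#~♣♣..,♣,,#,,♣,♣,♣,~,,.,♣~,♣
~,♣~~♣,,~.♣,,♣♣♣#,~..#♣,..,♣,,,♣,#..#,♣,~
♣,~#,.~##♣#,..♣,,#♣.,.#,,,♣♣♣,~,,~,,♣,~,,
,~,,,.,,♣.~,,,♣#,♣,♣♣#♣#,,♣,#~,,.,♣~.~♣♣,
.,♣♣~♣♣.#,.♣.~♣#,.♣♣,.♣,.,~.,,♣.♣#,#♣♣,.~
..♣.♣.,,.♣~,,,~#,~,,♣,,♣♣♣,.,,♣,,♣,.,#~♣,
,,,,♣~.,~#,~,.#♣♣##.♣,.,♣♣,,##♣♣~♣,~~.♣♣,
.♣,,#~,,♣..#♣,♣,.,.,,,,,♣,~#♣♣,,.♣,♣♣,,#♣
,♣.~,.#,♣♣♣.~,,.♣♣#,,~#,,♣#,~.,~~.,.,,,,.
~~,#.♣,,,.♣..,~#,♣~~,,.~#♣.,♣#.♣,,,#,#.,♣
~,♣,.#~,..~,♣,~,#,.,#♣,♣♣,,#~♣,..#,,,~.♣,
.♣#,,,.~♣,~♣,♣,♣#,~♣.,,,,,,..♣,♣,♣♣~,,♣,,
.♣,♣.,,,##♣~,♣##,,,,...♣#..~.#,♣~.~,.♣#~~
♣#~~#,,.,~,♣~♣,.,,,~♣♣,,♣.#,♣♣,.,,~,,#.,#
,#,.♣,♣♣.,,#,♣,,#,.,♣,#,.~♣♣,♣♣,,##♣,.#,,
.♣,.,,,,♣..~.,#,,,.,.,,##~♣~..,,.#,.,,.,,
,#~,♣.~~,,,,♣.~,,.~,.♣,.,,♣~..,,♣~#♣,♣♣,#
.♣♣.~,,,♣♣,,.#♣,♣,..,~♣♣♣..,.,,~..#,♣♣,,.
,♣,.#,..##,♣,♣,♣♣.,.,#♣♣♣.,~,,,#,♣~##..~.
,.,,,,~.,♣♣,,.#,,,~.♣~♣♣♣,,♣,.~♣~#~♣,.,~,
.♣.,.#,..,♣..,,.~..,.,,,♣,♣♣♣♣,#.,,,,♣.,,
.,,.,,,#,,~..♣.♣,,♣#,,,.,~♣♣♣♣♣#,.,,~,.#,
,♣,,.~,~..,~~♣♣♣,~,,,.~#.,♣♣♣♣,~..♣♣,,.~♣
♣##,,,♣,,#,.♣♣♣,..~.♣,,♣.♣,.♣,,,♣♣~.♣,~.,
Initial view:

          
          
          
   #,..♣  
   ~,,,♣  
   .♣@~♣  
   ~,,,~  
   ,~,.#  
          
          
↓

          
          
   #,..♣  
   ~,,,♣  
   .♣.~♣  
   ~,@,~  
   ,~,.#  
   .#♣,♣  
          
          

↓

          
   #,..♣  
   ~,,,♣  
   .♣.~♣  
   ~,,,~  
   ,~@.#  
   .#♣,♣  
   ♣.~,,  
          
          

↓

   #,..♣  
   ~,,,♣  
   .♣.~♣  
   ~,,,~  
   ,~,.#  
   .#@,♣  
   ♣.~,,  
   ♣..,~  
          
          

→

  #,..♣   
  ~,,,♣   
  .♣.~♣   
  ~,,,~#  
  ,~,.#♣  
  .#♣@♣,  
  ♣.~,,.  
  ♣..,~#  
          
          

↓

  ~,,,♣   
  .♣.~♣   
  ~,,,~#  
  ,~,.#♣  
  .#♣,♣,  
  ♣.~@,.  
  ♣..,~#  
   ,♣,~,  
          
          

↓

  .♣.~♣   
  ~,,,~#  
  ,~,.#♣  
  .#♣,♣,  
  ♣.~,,.  
  ♣..@~#  
   ,♣,~,  
   ♣,♣,♣  
          
          

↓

  ~,,,~#  
  ,~,.#♣  
  .#♣,♣,  
  ♣.~,,.  
  ♣..,~#  
   ,♣@~,  
   ♣,♣,♣  
   ~,♣##  
          
          

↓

  ,~,.#♣  
  .#♣,♣,  
  ♣.~,,.  
  ♣..,~#  
   ,♣,~,  
   ♣,@,♣  
   ~,♣##  
   ♣~♣,.  
          
          

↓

  .#♣,♣,  
  ♣.~,,.  
  ♣..,~#  
   ,♣,~,  
   ♣,♣,♣  
   ~,@##  
   ♣~♣,.  
   #,♣,,  
          
          

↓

  ♣.~,,.  
  ♣..,~#  
   ,♣,~,  
   ♣,♣,♣  
   ~,♣##  
   ♣~@,.  
   #,♣,,  
   ~.,#,  
          
          

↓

  ♣..,~#  
   ,♣,~,  
   ♣,♣,♣  
   ~,♣##  
   ♣~♣,.  
   #,@,,  
   ~.,#,  
   ,♣.~,  
          
          

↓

   ,♣,~,  
   ♣,♣,♣  
   ~,♣##  
   ♣~♣,.  
   #,♣,,  
   ~.@#,  
   ,♣.~,  
   ,.#♣,  
          
          

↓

   ♣,♣,♣  
   ~,♣##  
   ♣~♣,.  
   #,♣,,  
   ~.,#,  
   ,♣@~,  
   ,.#♣,  
   ♣,♣,♣  
          
          

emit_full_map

#,..♣ 
~,,,♣ 
.♣.~♣ 
~,,,~#
,~,.#♣
.#♣,♣,
♣.~,,.
♣..,~#
 ,♣,~,
 ♣,♣,♣
 ~,♣##
 ♣~♣,.
 #,♣,,
 ~.,#,
 ,♣@~,
 ,.#♣,
 ♣,♣,♣

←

    ♣,♣,♣ 
    ~,♣## 
    ♣~♣,. 
   ,#,♣,, 
   .~.,#, 
   ,,@.~, 
   ,,.#♣, 
   ,♣,♣,♣ 
          
          

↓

    ~,♣## 
    ♣~♣,. 
   ,#,♣,, 
   .~.,#, 
   ,,♣.~, 
   ,,@#♣, 
   ,♣,♣,♣ 
   ♣,,.#  
          
          

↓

    ♣~♣,. 
   ,#,♣,, 
   .~.,#, 
   ,,♣.~, 
   ,,.#♣, 
   ,♣@♣,♣ 
   ♣,,.#  
   ♣..,,  
          
          

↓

   ,#,♣,, 
   .~.,#, 
   ,,♣.~, 
   ,,.#♣, 
   ,♣,♣,♣ 
   ♣,@.#  
   ♣..,,  
   ~..♣.  
          
          

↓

   .~.,#, 
   ,,♣.~, 
   ,,.#♣, 
   ,♣,♣,♣ 
   ♣,,.#  
   ♣.@,,  
   ~..♣.  
   ,~~♣♣  
          
##########

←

    .~.,#,
    ,,♣.~,
    ,,.#♣,
   #,♣,♣,♣
   ♣♣,,.# 
   ,♣@.,, 
   ,~..♣. 
   .,~~♣♣ 
          
##########

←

     .~.,#
     ,,♣.~
     ,,.#♣
   ##,♣,♣,
   ,♣♣,,.#
   .,@..,,
   ,,~..♣.
   ..,~~♣♣
          
##########

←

      .~.,
      ,,♣.
      ,,.#
   .##,♣,♣
   .,♣♣,,.
   ..@♣..,
   #,,~..♣
   ~..,~~♣
          
##########

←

       .~.
       ,,♣
       ,,.
   ..##,♣,
   ~.,♣♣,,
   ,.@,♣..
   ,#,,~..
   ,~..,~~
          
##########

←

        .~
        ,,
        ,,
   ,..##,♣
   ,~.,♣♣,
   #,@.,♣.
   ,,#,,~.
   ~,~..,~
          
##########

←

         .
         ,
         ,
   #,..##,
   ,,~.,♣♣
   .#@..,♣
   ,,,#,,~
   .~,~..,
          
##########

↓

         ,
         ,
   #,..##,
   ,,~.,♣♣
   .#,..,♣
   ,,@#,,~
   .~,~..,
   ,,♣,,  
##########
##########

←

          
          
    #,..##
   ,,,~.,♣
   ,.#,..,
   .,@,#,,
   ,.~,~..
   ,,,♣,, 
##########
##########

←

#         
#         
#    #,..#
#  ,,,,~.,
#  .,.#,..
#  ,.@,,#,
#  ,,.~,~.
#  #,,,♣,,
##########
##########

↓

#         
#    #,..#
#  ,,,,~.,
#  .,.#,..
#  ,.,,,#,
#  ,,@~,~.
#  #,,,♣,,
##########
##########
##########

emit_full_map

        #,..♣ 
        ~,,,♣ 
        .♣.~♣ 
        ~,,,~#
        ,~,.#♣
        .#♣,♣,
        ♣.~,,.
        ♣..,~#
         ,♣,~,
         ♣,♣,♣
         ~,♣##
         ♣~♣,.
        ,#,♣,,
        .~.,#,
        ,,♣.~,
        ,,.#♣,
  #,..##,♣,♣,♣
,,,,~.,♣♣,,.# 
.,.#,..,♣..,, 
,.,,,#,,~..♣. 
,,@~,~..,~~♣♣ 
#,,,♣,,       

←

##        
##    #,..
##  ,,,,~.
## ♣.,.#,.
## ,,.,,,#
## ♣,@.~,~
## ##,,,♣,
##########
##########
##########

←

###       
###    #,.
###  ,,,,~
###.♣.,.#,
###.,,.,,,
###,♣@,.~,
###♣##,,,♣
##########
##########
##########

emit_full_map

          #,..♣ 
          ~,,,♣ 
          .♣.~♣ 
          ~,,,~#
          ,~,.#♣
          .#♣,♣,
          ♣.~,,.
          ♣..,~#
           ,♣,~,
           ♣,♣,♣
           ~,♣##
           ♣~♣,.
          ,#,♣,,
          .~.,#,
          ,,♣.~,
          ,,.#♣,
    #,..##,♣,♣,♣
  ,,,,~.,♣♣,,.# 
.♣.,.#,..,♣..,, 
.,,.,,,#,,~..♣. 
,♣@,.~,~..,~~♣♣ 
♣##,,,♣,,       


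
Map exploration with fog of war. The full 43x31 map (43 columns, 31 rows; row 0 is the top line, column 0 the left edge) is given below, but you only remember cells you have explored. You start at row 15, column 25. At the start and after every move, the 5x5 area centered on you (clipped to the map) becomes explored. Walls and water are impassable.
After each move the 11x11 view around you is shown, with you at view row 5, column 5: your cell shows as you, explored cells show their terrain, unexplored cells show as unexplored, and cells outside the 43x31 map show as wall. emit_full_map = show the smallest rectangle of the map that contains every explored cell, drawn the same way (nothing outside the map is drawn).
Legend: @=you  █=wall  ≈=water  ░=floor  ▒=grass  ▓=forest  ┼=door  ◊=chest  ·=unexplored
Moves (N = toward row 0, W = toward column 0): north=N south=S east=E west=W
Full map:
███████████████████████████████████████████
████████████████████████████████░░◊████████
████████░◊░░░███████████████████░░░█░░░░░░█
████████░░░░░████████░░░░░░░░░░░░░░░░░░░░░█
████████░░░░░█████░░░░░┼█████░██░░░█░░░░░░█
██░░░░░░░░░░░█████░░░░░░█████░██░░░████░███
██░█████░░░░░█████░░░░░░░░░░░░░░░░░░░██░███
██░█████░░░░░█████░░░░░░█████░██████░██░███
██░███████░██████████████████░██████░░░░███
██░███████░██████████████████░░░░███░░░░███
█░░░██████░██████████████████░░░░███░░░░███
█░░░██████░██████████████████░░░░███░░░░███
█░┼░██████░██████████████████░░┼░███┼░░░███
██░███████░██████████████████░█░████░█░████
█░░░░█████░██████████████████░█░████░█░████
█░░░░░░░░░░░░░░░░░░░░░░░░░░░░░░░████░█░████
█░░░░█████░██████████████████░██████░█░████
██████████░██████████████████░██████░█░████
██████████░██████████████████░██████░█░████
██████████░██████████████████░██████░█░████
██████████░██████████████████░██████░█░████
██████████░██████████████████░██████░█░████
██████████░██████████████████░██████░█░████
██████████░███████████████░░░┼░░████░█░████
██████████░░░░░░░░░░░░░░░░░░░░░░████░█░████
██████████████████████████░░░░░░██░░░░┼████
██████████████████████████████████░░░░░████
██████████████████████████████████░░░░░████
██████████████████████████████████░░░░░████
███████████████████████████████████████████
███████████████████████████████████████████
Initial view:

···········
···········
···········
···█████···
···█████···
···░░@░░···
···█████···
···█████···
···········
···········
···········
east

···········
···········
···········
··██████···
··██████···
··░░░@░░···
··██████···
··██████···
···········
···········
···········

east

···········
···········
···········
·██████░···
·██████░···
·░░░░@░░···
·██████░···
·██████░···
···········
···········
···········

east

···········
···········
···········
██████░█···
██████░█···
░░░░░@░░···
██████░█···
██████░█···
···········
···········
···········

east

···········
···········
···········
█████░█░···
█████░█░···
░░░░░@░░···
█████░██···
█████░██···
···········
···········
···········

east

···········
···········
···········
████░█░█···
████░█░█···
░░░░░@░█···
████░███···
████░███···
···········
···········
···········

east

···········
···········
···········
███░█░██···
███░█░██···
░░░░░@██···
███░████···
███░████···
···········
···········
···········

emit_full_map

██████░█░██
██████░█░██
░░░░░░░░@██
██████░████
██████░████

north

···········
···········
···········
···░░┼░█···
███░█░██···
███░█@██···
░░░░░░██···
███░████···
███░████···
···········
···········

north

···········
···········
···········
···░░░░█···
···░░┼░█···
███░█@██···
███░█░██···
░░░░░░██···
███░████···
███░████···
···········

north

···········
···········
···········
···░░░░█···
···░░░░█···
···░░@░█···
███░█░██···
███░█░██···
░░░░░░██···
███░████···
███░████···

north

···········
···········
···········
···░░░░█···
···░░░░█···
···░░@░█···
···░░┼░█···
███░█░██···
███░█░██···
░░░░░░██···
███░████···

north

···········
···········
···········
···░████···
···░░░░█···
···░░@░█···
···░░░░█···
···░░┼░█···
███░█░██···
███░█░██···
░░░░░░██···

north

···········
···········
···········
···░████···
···░████···
···░░@░█···
···░░░░█···
···░░░░█···
···░░┼░█···
███░█░██···
███░█░██···

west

···········
···········
···········
···█░████··
···█░████··
···█░@░░█··
···█░░░░█··
···█░░░░█··
····░░┼░█··
████░█░██··
████░█░██··

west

···········
···········
···········
···██░████·
···██░████·
···██@░░░█·
···██░░░░█·
···██░░░░█·
·····░░┼░█·
█████░█░██·
█████░█░██·

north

···········
···········
···········
···░░░░░···
···██░████·
···██@████·
···██░░░░█·
···██░░░░█·
···██░░░░█·
·····░░┼░█·
█████░█░██·

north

···········
···········
···········
···██░██···
···░░░░░···
···██@████·
···██░████·
···██░░░░█·
···██░░░░█·
···██░░░░█·
·····░░┼░█·

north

···········
···········
···········
···██░██···
···██░██···
···░░@░░···
···██░████·
···██░████·
···██░░░░█·
···██░░░░█·
···██░░░░█·

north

···········
···········
···········
···░░░░░···
···██░██···
···██@██···
···░░░░░···
···██░████·
···██░████·
···██░░░░█·
···██░░░░█·

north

███████████
···········
···········
···█████···
···░░░░░···
···██@██···
···██░██···
···░░░░░···
···██░████·
···██░████·
···██░░░░█·

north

███████████
███████████
···········
···█████···
···█████···
···░░@░░···
···██░██···
···██░██···
···░░░░░···
···██░████·
···██░████·

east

███████████
███████████
···········
··█████░···
··█████░···
··░░░@░░···
··██░██░···
··██░██░···
··░░░░░····
··██░████··
··██░████··

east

███████████
███████████
···········
·█████░░···
·█████░░···
·░░░░@░░···
·██░██░░···
·██░██░░···
·░░░░░·····
·██░████···
·██░████···

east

███████████
███████████
···········
█████░░◊···
█████░░░···
░░░░░@░░···
██░██░░░···
██░██░░░···
░░░░░······
██░████····
██░████····

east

███████████
███████████
···········
████░░◊█···
████░░░█···
░░░░░@░░···
█░██░░░█···
█░██░░░█···
░░░░·······
█░████·····
█░████·····

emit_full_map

····█████░░◊█
····█████░░░█
····░░░░░░@░░
····██░██░░░█
····██░██░░░█
····░░░░░····
····██░████··
····██░████··
····██░░░░█··
····██░░░░█··
····██░░░░█··
······░░┼░█··
██████░█░██··
██████░█░██··
░░░░░░░░░██··
██████░████··
██████░████··

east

███████████
███████████
···········
███░░◊██···
███░░░█░···
░░░░░@░░···
░██░░░█░···
░██░░░██···
░░░········
░████······
░████······

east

███████████
███████████
···········
██░░◊███···
██░░░█░░···
░░░░░@░░···
██░░░█░░···
██░░░███···
░░·········
████·······
████·······

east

███████████
███████████
···········
█░░◊████···
█░░░█░░░···
░░░░░@░░···
█░░░█░░░···
█░░░████···
░··········
███········
███········

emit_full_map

····█████░░◊████
····█████░░░█░░░
····░░░░░░░░░@░░
····██░██░░░█░░░
····██░██░░░████
····░░░░░·······
····██░████·····
····██░████·····
····██░░░░█·····
····██░░░░█·····
····██░░░░█·····
······░░┼░█·····
██████░█░██·····
██████░█░██·····
░░░░░░░░░██·····
██████░████·····
██████░████·····
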